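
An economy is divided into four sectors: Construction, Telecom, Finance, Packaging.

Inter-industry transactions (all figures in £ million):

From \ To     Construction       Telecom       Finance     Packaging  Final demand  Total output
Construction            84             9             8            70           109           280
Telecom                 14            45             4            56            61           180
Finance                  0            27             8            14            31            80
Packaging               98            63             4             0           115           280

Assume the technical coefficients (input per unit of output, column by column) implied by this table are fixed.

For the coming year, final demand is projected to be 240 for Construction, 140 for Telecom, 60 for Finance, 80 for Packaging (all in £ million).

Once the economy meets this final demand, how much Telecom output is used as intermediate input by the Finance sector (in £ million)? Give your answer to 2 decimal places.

z_23 = 7.20

Technical coefficients a_ij = z_ij / X_j:
  a_11 = 84/280 = 0.30, a_21 = 14/280 = 0.05, a_31 = 0/280 = 0.00, a_41 = 98/280 = 0.35
  a_12 = 9/180 = 0.05, a_22 = 45/180 = 0.25, a_32 = 27/180 = 0.15, a_42 = 63/180 = 0.35
  a_13 = 8/80 = 0.10, a_23 = 4/80 = 0.05, a_33 = 8/80 = 0.10, a_43 = 4/80 = 0.05
  a_14 = 70/280 = 0.25, a_24 = 56/280 = 0.20, a_34 = 14/280 = 0.05, a_44 = 0/280 = 0.00
I − A =
  [   0.70    -0.05    -0.10    -0.25]
  [  -0.05     0.75    -0.05    -0.20]
  [   0.00    -0.15     0.90    -0.05]
  [  -0.35    -0.35    -0.05     1.00]
Compute the cofactors C_ij = (−1)^(i+j)·(3×3 minor ij) of I−A; the adjugate is their transpose:
adj(I−A) = Cᵀ =
  [ 0.60025   0.14225   0.08475   0.18275]
  [ 0.10875   0.54775   0.05025   0.13925]
  [ 0.03200   0.10500   0.40000   0.04900]
  [ 0.24975   0.24675   0.06725   0.46425]
det(I−A) = Σ_j (I−A)_1j·C_1j = (0.70)(0.60025) + (-0.05)(0.10875) + (-0.10)(0.03200) + (-0.25)(0.24975) = 0.3491
(I − A)⁻¹ = adj(I−A) / det(I−A) ≈
  [   1.7194     0.4075     0.2428     0.5235]
  [   0.3115     1.5690     0.1439     0.3989]
  [   0.0917     0.3008     1.1458     0.1404]
  [   0.7154     0.7068     0.1926     1.3298]
First solve x = (I − A)⁻¹ d = adj(I−A)·d / det(I−A); in particular x_3 = (0.03200·240 + 0.10500·140 + 0.40000·60 + 0.04900·80) / 0.3491 = 50.30 / 0.3491 ≈ 144.0848.
Intermediate flow from 2 to 3: z_23 = a_23 · x_3 = 0.05 × 50.30 / 0.3491 = 2.515 / 0.3491 ≈ 7.20.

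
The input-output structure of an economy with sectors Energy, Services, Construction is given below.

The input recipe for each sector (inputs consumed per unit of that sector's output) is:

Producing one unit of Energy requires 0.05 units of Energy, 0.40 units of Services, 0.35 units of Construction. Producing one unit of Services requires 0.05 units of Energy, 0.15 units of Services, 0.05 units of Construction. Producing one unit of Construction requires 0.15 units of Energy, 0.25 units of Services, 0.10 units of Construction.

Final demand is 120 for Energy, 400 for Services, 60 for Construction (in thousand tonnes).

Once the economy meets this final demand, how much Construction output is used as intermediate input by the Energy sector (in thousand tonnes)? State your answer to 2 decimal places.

z_31 = 64.97

I − A =
  [   0.95    -0.05    -0.15]
  [  -0.40     0.85    -0.25]
  [  -0.35    -0.05     0.90]
Cofactors of I−A, C_ij = (−1)^(i+j)·(minor ij) (rows/columns in the sector order above):
  C_11 = (0.85)(0.90) − (-0.25)(-0.05) = 0.7525
  C_12 = −[(-0.40)(0.90) − (-0.25)(-0.35)] = 0.4475
  C_13 = (-0.40)(-0.05) − (0.85)(-0.35) = 0.3175
  C_21 = −[(-0.05)(0.90) − (-0.15)(-0.05)] = 0.0525
  C_22 = (0.95)(0.90) − (-0.15)(-0.35) = 0.8025
  C_23 = −[(0.95)(-0.05) − (-0.05)(-0.35)] = 0.0650
  C_31 = (-0.05)(-0.25) − (-0.15)(0.85) = 0.1400
  C_32 = −[(0.95)(-0.25) − (-0.15)(-0.40)] = 0.2975
  C_33 = (0.95)(0.85) − (-0.05)(-0.40) = 0.7875
det(I−A) = Σ_j (I−A)_1j·C_1j = (0.95)(0.7525) + (-0.05)(0.4475) + (-0.15)(0.3175) = 0.644875
adj(I−A) = Cᵀ =
  [ 0.7525   0.0525   0.1400]
  [ 0.4475   0.8025   0.2975]
  [ 0.3175   0.0650   0.7875]
(I − A)⁻¹ = adj(I−A) / det(I−A) ≈
  [   1.1669     0.0814     0.2171]
  [   0.6939     1.2444     0.4613]
  [   0.4923     0.1008     1.2212]
First solve x = (I − A)⁻¹ d = adj(I−A)·d / det(I−A); in particular x_1 = (0.7525·120 + 0.0525·400 + 0.1400·60) / 0.644875 = 119.70 / 0.644875 ≈ 185.6174.
Intermediate flow from 3 to 1: z_31 = a_31 · x_1 = 0.35 × 119.70 / 0.644875 = 41.895 / 0.644875 ≈ 64.97.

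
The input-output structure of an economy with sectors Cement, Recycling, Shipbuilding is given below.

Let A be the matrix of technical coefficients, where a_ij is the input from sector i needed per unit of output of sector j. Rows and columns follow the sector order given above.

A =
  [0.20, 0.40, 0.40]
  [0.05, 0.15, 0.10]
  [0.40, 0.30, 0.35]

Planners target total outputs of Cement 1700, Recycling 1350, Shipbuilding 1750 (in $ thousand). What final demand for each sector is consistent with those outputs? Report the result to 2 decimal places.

d_C = 120.00, d_R = 887.50, d_S = 52.50

I − A =
  [   0.80    -0.40    -0.40]
  [  -0.05     0.85    -0.10]
  [  -0.40    -0.30     0.65]
d = (I − A) x:
  d_C = (+0.80)·1700 + (-0.40)·1350 + (-0.40)·1750 = 120.00
  d_R = (-0.05)·1700 + (+0.85)·1350 + (-0.10)·1750 = 887.50
  d_S = (-0.40)·1700 + (-0.30)·1350 + (+0.65)·1750 = 52.50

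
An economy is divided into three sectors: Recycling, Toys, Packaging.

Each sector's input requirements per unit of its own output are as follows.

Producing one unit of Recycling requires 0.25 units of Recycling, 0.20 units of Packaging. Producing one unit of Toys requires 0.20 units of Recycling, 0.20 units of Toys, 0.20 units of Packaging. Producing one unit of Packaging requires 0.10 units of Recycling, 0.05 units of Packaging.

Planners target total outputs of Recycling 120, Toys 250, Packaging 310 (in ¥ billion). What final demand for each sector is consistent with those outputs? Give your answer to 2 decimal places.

d_1 = 9.00, d_2 = 200.00, d_3 = 220.50

I − A =
  [   0.75    -0.20    -0.10]
  [   0.00     0.80     0.00]
  [  -0.20    -0.20     0.95]
d = (I − A) x:
  d_1 = (+0.75)·120 + (-0.20)·250 + (-0.10)·310 = 9.00
  d_2 = (+0.00)·120 + (+0.80)·250 + (+0.00)·310 = 200.00
  d_3 = (-0.20)·120 + (-0.20)·250 + (+0.95)·310 = 220.50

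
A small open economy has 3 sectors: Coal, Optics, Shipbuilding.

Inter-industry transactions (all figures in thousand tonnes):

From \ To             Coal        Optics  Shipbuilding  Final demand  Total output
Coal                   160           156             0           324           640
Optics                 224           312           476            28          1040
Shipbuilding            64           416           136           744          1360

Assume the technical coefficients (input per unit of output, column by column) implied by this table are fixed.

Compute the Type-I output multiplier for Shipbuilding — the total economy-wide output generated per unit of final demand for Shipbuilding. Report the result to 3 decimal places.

Technical coefficients a_ij = z_ij / X_j:
  a_CC = 160/640 = 0.25, a_OC = 224/640 = 0.35, a_SC = 64/640 = 0.10
  a_CO = 156/1040 = 0.15, a_OO = 312/1040 = 0.30, a_SO = 416/1040 = 0.40
  a_CS = 0/1360 = 0.00, a_OS = 476/1360 = 0.35, a_SS = 136/1360 = 0.10
I − A =
  [   0.75    -0.15     0.00]
  [  -0.35     0.70    -0.35]
  [  -0.10    -0.40     0.90]
Cofactors of I−A, C_ij = (−1)^(i+j)·(minor ij) (rows/columns in the sector order above):
  C_11 = (0.70)(0.90) − (-0.35)(-0.40) = 0.4900
  C_12 = −[(-0.35)(0.90) − (-0.35)(-0.10)] = 0.3500
  C_13 = (-0.35)(-0.40) − (0.70)(-0.10) = 0.2100
  C_21 = −[(-0.15)(0.90) − (0.00)(-0.40)] = 0.1350
  C_22 = (0.75)(0.90) − (0.00)(-0.10) = 0.6750
  C_23 = −[(0.75)(-0.40) − (-0.15)(-0.10)] = 0.3150
  C_31 = (-0.15)(-0.35) − (0.00)(0.70) = 0.0525
  C_32 = −[(0.75)(-0.35) − (0.00)(-0.35)] = 0.2625
  C_33 = (0.75)(0.70) − (-0.15)(-0.35) = 0.4725
det(I−A) = Σ_j (I−A)_1j·C_1j = (0.75)(0.4900) + (-0.15)(0.3500) + (0.00)(0.2100) = 0.3150
adj(I−A) = Cᵀ =
  [ 0.4900   0.1350   0.0525]
  [ 0.3500   0.6750   0.2625]
  [ 0.2100   0.3150   0.4725]
(I − A)⁻¹ = adj(I−A) / det(I−A) ≈
  [   1.5556     0.4286     0.1667]
  [   1.1111     2.1429     0.8333]
  [   0.6667     1.0000     1.5000]
The output multiplier for sector j is the column-j sum of the Leontief inverse (I − A)⁻¹ = adj(I−A) / det(I−A).
Column S of adj(I−A): (0.0525, 0.2625, 0.4725); det(I−A) = 0.3150.
m_S = (0.0525 + 0.2625 + 0.4725) / 0.3150 = 0.7875 / 0.3150 = 2.500.

m_S = 2.500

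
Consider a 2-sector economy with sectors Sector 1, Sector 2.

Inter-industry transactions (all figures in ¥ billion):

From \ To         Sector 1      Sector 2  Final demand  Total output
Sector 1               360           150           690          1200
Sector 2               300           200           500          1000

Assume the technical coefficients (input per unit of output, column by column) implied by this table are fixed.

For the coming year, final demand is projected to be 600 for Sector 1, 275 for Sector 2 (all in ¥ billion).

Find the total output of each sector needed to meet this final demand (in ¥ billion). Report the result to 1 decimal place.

x_1 = 997.6, x_2 = 655.5

Technical coefficients a_ij = z_ij / X_j:
  a_11 = 360/1200 = 0.30, a_21 = 300/1200 = 0.25
  a_12 = 150/1000 = 0.15, a_22 = 200/1000 = 0.20
I − A =
  [   0.70    -0.15]
  [  -0.25     0.80]
det(I−A) = (0.70)(0.80) − (-0.15)(-0.25) = 0.5225
adj(I−A) = [[0.80, 0.15], [0.25, 0.70]]
(I − A)⁻¹ = adj(I−A) / det(I−A) ≈
  [   1.5311     0.2871]
  [   0.4785     1.3397]
x = (I − A)⁻¹ d = adj(I−A)·d / det(I−A), with det(I−A) = 0.5225:
  x_1 = (0.80·600 + 0.15·275) / 0.5225 = 521.25 / 0.5225 ≈ 997.6
  x_2 = (0.25·600 + 0.70·275) / 0.5225 = 342.50 / 0.5225 ≈ 655.5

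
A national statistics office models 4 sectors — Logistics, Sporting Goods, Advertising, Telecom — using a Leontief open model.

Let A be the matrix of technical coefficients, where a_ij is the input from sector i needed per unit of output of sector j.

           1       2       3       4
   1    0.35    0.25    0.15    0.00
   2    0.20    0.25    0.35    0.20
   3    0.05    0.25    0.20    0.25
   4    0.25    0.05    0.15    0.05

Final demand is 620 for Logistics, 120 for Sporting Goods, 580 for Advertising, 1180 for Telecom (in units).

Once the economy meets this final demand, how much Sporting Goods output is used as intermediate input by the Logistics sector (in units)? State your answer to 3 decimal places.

I − A =
  [   0.65    -0.25    -0.15     0.00]
  [  -0.20     0.75    -0.35    -0.20]
  [  -0.05    -0.25     0.80    -0.25]
  [  -0.25    -0.05    -0.15     0.95]
Compute the cofactors C_ij = (−1)^(i+j)·(3×3 minor ij) of I−A; the adjugate is their transpose:
adj(I−A) = Cᵀ =
  [ 0.438875   0.218125   0.196000   0.097500]
  [ 0.224500   0.453125   0.271625   0.166875]
  [ 0.144500   0.190000   0.396625   0.144375]
  [ 0.150125   0.111250   0.128500   0.275625]
det(I−A) = Σ_j (I−A)_1j·C_1j = (0.65)(0.438875) + (-0.25)(0.224500) + (-0.15)(0.144500) + (0.00)(0.150125) = 0.20746875
(I − A)⁻¹ = adj(I−A) / det(I−A) ≈
  [   2.1154     1.0514     0.9447     0.4700]
  [   1.0821     2.1841     1.3092     0.8043]
  [   0.6965     0.9158     1.9117     0.6959]
  [   0.7236     0.5362     0.6194     1.3285]
First solve x = (I − A)⁻¹ d = adj(I−A)·d / det(I−A); in particular x_1 = (0.438875·620 + 0.218125·120 + 0.196000·580 + 0.097500·1180) / 0.20746875 = 527.0075 / 0.20746875 ≈ 2540.17774.
Intermediate flow from 2 to 1: z_21 = a_21 · x_1 = 0.20 × 527.0075 / 0.20746875 = 105.4015 / 0.20746875 ≈ 508.036.

z_21 = 508.036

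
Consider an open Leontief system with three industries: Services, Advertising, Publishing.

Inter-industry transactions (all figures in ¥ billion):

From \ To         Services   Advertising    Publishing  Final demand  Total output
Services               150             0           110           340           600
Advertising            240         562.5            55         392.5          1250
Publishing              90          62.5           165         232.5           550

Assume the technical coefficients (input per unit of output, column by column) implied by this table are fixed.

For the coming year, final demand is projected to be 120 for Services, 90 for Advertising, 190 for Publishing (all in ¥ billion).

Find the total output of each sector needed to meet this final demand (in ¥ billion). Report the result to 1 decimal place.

Technical coefficients a_ij = z_ij / X_j:
  a_SS = 150/600 = 0.25, a_AS = 240/600 = 0.40, a_PS = 90/600 = 0.15
  a_SA = 0/1250 = 0.00, a_AA = 562.5/1250 = 0.45, a_PA = 62.5/1250 = 0.05
  a_SP = 110/550 = 0.20, a_AP = 55/550 = 0.10, a_PP = 165/550 = 0.30
I − A =
  [   0.75     0.00    -0.20]
  [  -0.40     0.55    -0.10]
  [  -0.15    -0.05     0.70]
Cofactors of I−A, C_ij = (−1)^(i+j)·(minor ij) (rows/columns in the sector order above):
  C_11 = (0.55)(0.70) − (-0.10)(-0.05) = 0.3800
  C_12 = −[(-0.40)(0.70) − (-0.10)(-0.15)] = 0.2950
  C_13 = (-0.40)(-0.05) − (0.55)(-0.15) = 0.1025
  C_21 = −[(0.00)(0.70) − (-0.20)(-0.05)] = 0.0100
  C_22 = (0.75)(0.70) − (-0.20)(-0.15) = 0.4950
  C_23 = −[(0.75)(-0.05) − (0.00)(-0.15)] = 0.0375
  C_31 = (0.00)(-0.10) − (-0.20)(0.55) = 0.1100
  C_32 = −[(0.75)(-0.10) − (-0.20)(-0.40)] = 0.1550
  C_33 = (0.75)(0.55) − (0.00)(-0.40) = 0.4125
det(I−A) = Σ_j (I−A)_1j·C_1j = (0.75)(0.3800) + (0.00)(0.2950) + (-0.20)(0.1025) = 0.2645
adj(I−A) = Cᵀ =
  [ 0.3800   0.0100   0.1100]
  [ 0.2950   0.4950   0.1550]
  [ 0.1025   0.0375   0.4125]
(I − A)⁻¹ = adj(I−A) / det(I−A) ≈
  [   1.4367     0.0378     0.4159]
  [   1.1153     1.8715     0.5860]
  [   0.3875     0.1418     1.5595]
x = (I − A)⁻¹ d = adj(I−A)·d / det(I−A), with det(I−A) = 0.2645:
  x_S = (0.3800·120 + 0.0100·90 + 0.1100·190) / 0.2645 = 67.40 / 0.2645 ≈ 254.8
  x_A = (0.2950·120 + 0.4950·90 + 0.1550·190) / 0.2645 = 109.40 / 0.2645 ≈ 413.6
  x_P = (0.1025·120 + 0.0375·90 + 0.4125·190) / 0.2645 = 94.05 / 0.2645 ≈ 355.6

x_S = 254.8, x_A = 413.6, x_P = 355.6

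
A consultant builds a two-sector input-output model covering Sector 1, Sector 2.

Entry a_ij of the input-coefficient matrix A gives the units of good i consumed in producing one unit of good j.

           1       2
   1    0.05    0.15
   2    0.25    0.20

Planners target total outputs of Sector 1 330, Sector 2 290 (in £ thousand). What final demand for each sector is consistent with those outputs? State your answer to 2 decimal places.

d_1 = 270.00, d_2 = 149.50

I − A =
  [   0.95    -0.15]
  [  -0.25     0.80]
d = (I − A) x:
  d_1 = (+0.95)·330 + (-0.15)·290 = 270.00
  d_2 = (-0.25)·330 + (+0.80)·290 = 149.50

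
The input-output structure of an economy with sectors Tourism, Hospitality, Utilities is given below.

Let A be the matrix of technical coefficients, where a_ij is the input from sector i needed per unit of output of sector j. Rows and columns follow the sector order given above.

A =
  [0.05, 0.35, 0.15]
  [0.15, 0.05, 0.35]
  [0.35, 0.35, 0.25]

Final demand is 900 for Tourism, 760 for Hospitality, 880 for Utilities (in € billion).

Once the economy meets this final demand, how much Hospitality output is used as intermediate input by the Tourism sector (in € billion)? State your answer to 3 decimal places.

z_21 = 358.002

I − A =
  [   0.95    -0.35    -0.15]
  [  -0.15     0.95    -0.35]
  [  -0.35    -0.35     0.75]
Cofactors of I−A, C_ij = (−1)^(i+j)·(minor ij) (rows/columns in the sector order above):
  C_11 = (0.95)(0.75) − (-0.35)(-0.35) = 0.5900
  C_12 = −[(-0.15)(0.75) − (-0.35)(-0.35)] = 0.2350
  C_13 = (-0.15)(-0.35) − (0.95)(-0.35) = 0.3850
  C_21 = −[(-0.35)(0.75) − (-0.15)(-0.35)] = 0.3150
  C_22 = (0.95)(0.75) − (-0.15)(-0.35) = 0.6600
  C_23 = −[(0.95)(-0.35) − (-0.35)(-0.35)] = 0.4550
  C_31 = (-0.35)(-0.35) − (-0.15)(0.95) = 0.2650
  C_32 = −[(0.95)(-0.35) − (-0.15)(-0.15)] = 0.3550
  C_33 = (0.95)(0.95) − (-0.35)(-0.15) = 0.8500
det(I−A) = Σ_j (I−A)_1j·C_1j = (0.95)(0.5900) + (-0.35)(0.2350) + (-0.15)(0.3850) = 0.4205
adj(I−A) = Cᵀ =
  [ 0.5900   0.3150   0.2650]
  [ 0.2350   0.6600   0.3550]
  [ 0.3850   0.4550   0.8500]
(I − A)⁻¹ = adj(I−A) / det(I−A) ≈
  [   1.4031     0.7491     0.6302]
  [   0.5589     1.5696     0.8442]
  [   0.9156     1.0820     2.0214]
First solve x = (I − A)⁻¹ d = adj(I−A)·d / det(I−A); in particular x_1 = (0.5900·900 + 0.3150·760 + 0.2650·880) / 0.4205 = 1003.60 / 0.4205 ≈ 2386.68252.
Intermediate flow from 2 to 1: z_21 = a_21 · x_1 = 0.15 × 1003.60 / 0.4205 = 150.54 / 0.4205 ≈ 358.002.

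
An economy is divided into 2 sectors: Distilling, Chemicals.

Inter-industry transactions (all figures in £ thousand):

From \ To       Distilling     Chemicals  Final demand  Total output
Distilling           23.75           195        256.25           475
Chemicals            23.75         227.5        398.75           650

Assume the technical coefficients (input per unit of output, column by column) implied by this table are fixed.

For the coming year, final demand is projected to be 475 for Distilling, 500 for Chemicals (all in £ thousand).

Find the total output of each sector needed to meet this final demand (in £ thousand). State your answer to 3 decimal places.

Technical coefficients a_ij = z_ij / X_j:
  a_11 = 23.75/475 = 0.05, a_21 = 23.75/475 = 0.05
  a_12 = 195/650 = 0.30, a_22 = 227.5/650 = 0.35
I − A =
  [   0.95    -0.30]
  [  -0.05     0.65]
det(I−A) = (0.95)(0.65) − (-0.30)(-0.05) = 0.6025
adj(I−A) = [[0.65, 0.30], [0.05, 0.95]]
(I − A)⁻¹ = adj(I−A) / det(I−A) ≈
  [   1.0788     0.4979]
  [   0.0830     1.5768]
x = (I − A)⁻¹ d = adj(I−A)·d / det(I−A), with det(I−A) = 0.6025:
  x_1 = (0.65·475 + 0.30·500) / 0.6025 = 458.75 / 0.6025 ≈ 761.411
  x_2 = (0.05·475 + 0.95·500) / 0.6025 = 498.75 / 0.6025 ≈ 827.801

x_1 = 761.411, x_2 = 827.801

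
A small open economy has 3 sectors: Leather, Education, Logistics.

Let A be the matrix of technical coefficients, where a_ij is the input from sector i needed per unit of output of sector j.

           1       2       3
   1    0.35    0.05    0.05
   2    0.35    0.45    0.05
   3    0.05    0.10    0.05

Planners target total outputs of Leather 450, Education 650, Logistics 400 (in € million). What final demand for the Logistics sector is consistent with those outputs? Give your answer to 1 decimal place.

I − A =
  [   0.65    -0.05    -0.05]
  [  -0.35     0.55    -0.05]
  [  -0.05    -0.10     0.95]
d = (I − A) x:
  d_1 = (+0.65)·450 + (-0.05)·650 + (-0.05)·400 = 240.0
  d_2 = (-0.35)·450 + (+0.55)·650 + (-0.05)·400 = 180.0
  d_3 = (-0.05)·450 + (-0.10)·650 + (+0.95)·400 = 292.5

d_3 = 292.5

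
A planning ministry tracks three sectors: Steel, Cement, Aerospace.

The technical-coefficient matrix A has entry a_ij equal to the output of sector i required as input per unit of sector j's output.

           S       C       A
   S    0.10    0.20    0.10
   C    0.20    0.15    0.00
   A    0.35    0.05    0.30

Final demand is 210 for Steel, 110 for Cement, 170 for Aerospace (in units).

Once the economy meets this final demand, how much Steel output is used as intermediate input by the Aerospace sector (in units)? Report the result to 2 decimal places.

z_SA = 42.05

I − A =
  [   0.90    -0.20    -0.10]
  [  -0.20     0.85     0.00]
  [  -0.35    -0.05     0.70]
Cofactors of I−A, C_ij = (−1)^(i+j)·(minor ij) (rows/columns in the sector order above):
  C_11 = (0.85)(0.70) − (0.00)(-0.05) = 0.5950
  C_12 = −[(-0.20)(0.70) − (0.00)(-0.35)] = 0.1400
  C_13 = (-0.20)(-0.05) − (0.85)(-0.35) = 0.3075
  C_21 = −[(-0.20)(0.70) − (-0.10)(-0.05)] = 0.1450
  C_22 = (0.90)(0.70) − (-0.10)(-0.35) = 0.5950
  C_23 = −[(0.90)(-0.05) − (-0.20)(-0.35)] = 0.1150
  C_31 = (-0.20)(0.00) − (-0.10)(0.85) = 0.0850
  C_32 = −[(0.90)(0.00) − (-0.10)(-0.20)] = 0.0200
  C_33 = (0.90)(0.85) − (-0.20)(-0.20) = 0.7250
det(I−A) = Σ_j (I−A)_1j·C_1j = (0.90)(0.5950) + (-0.20)(0.1400) + (-0.10)(0.3075) = 0.47675
adj(I−A) = Cᵀ =
  [ 0.5950   0.1450   0.0850]
  [ 0.1400   0.5950   0.0200]
  [ 0.3075   0.1150   0.7250]
(I − A)⁻¹ = adj(I−A) / det(I−A) ≈
  [   1.2480     0.3041     0.1783]
  [   0.2937     1.2480     0.0420]
  [   0.6450     0.2412     1.5207]
First solve x = (I − A)⁻¹ d = adj(I−A)·d / det(I−A); in particular x_A = (0.3075·210 + 0.1150·110 + 0.7250·170) / 0.47675 = 200.475 / 0.47675 ≈ 420.5034.
Intermediate flow from S to A: z_SA = a_SA · x_A = 0.10 × 200.475 / 0.47675 = 20.0475 / 0.47675 ≈ 42.05.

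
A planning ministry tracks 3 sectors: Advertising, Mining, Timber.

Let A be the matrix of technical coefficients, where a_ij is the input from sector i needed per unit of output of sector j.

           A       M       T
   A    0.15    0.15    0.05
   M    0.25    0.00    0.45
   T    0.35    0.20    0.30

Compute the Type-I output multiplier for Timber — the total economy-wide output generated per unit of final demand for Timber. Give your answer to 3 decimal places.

m_T = 2.953

I − A =
  [   0.85    -0.15    -0.05]
  [  -0.25     1.00    -0.45]
  [  -0.35    -0.20     0.70]
Cofactors of I−A, C_ij = (−1)^(i+j)·(minor ij) (rows/columns in the sector order above):
  C_11 = (1.00)(0.70) − (-0.45)(-0.20) = 0.6100
  C_12 = −[(-0.25)(0.70) − (-0.45)(-0.35)] = 0.3325
  C_13 = (-0.25)(-0.20) − (1.00)(-0.35) = 0.4000
  C_21 = −[(-0.15)(0.70) − (-0.05)(-0.20)] = 0.1150
  C_22 = (0.85)(0.70) − (-0.05)(-0.35) = 0.5775
  C_23 = −[(0.85)(-0.20) − (-0.15)(-0.35)] = 0.2225
  C_31 = (-0.15)(-0.45) − (-0.05)(1.00) = 0.1175
  C_32 = −[(0.85)(-0.45) − (-0.05)(-0.25)] = 0.3950
  C_33 = (0.85)(1.00) − (-0.15)(-0.25) = 0.8125
det(I−A) = Σ_j (I−A)_1j·C_1j = (0.85)(0.6100) + (-0.15)(0.3325) + (-0.05)(0.4000) = 0.448625
adj(I−A) = Cᵀ =
  [ 0.6100   0.1150   0.1175]
  [ 0.3325   0.5775   0.3950]
  [ 0.4000   0.2225   0.8125]
(I − A)⁻¹ = adj(I−A) / det(I−A) ≈
  [   1.3597     0.2563     0.2619]
  [   0.7412     1.2873     0.8805]
  [   0.8916     0.4960     1.8111]
The output multiplier for sector j is the column-j sum of the Leontief inverse (I − A)⁻¹ = adj(I−A) / det(I−A).
Column T of adj(I−A): (0.1175, 0.3950, 0.8125); det(I−A) = 0.448625.
m_T = (0.1175 + 0.3950 + 0.8125) / 0.448625 = 1.325 / 0.448625 ≈ 2.953.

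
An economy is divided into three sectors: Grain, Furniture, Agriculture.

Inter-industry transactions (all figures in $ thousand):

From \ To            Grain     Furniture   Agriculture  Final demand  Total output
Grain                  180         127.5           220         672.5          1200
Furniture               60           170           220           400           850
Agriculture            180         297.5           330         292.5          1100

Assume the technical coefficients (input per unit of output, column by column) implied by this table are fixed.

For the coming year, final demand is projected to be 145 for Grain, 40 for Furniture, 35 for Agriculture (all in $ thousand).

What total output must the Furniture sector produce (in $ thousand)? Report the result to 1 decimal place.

Technical coefficients a_ij = z_ij / X_j:
  a_GG = 180/1200 = 0.15, a_FG = 60/1200 = 0.05, a_AG = 180/1200 = 0.15
  a_GF = 127.5/850 = 0.15, a_FF = 170/850 = 0.20, a_AF = 297.5/850 = 0.35
  a_GA = 220/1100 = 0.20, a_FA = 220/1100 = 0.20, a_AA = 330/1100 = 0.30
I − A =
  [   0.85    -0.15    -0.20]
  [  -0.05     0.80    -0.20]
  [  -0.15    -0.35     0.70]
Cofactors of I−A, C_ij = (−1)^(i+j)·(minor ij) (rows/columns in the sector order above):
  C_11 = (0.80)(0.70) − (-0.20)(-0.35) = 0.4900
  C_12 = −[(-0.05)(0.70) − (-0.20)(-0.15)] = 0.0650
  C_13 = (-0.05)(-0.35) − (0.80)(-0.15) = 0.1375
  C_21 = −[(-0.15)(0.70) − (-0.20)(-0.35)] = 0.1750
  C_22 = (0.85)(0.70) − (-0.20)(-0.15) = 0.5650
  C_23 = −[(0.85)(-0.35) − (-0.15)(-0.15)] = 0.3200
  C_31 = (-0.15)(-0.20) − (-0.20)(0.80) = 0.1900
  C_32 = −[(0.85)(-0.20) − (-0.20)(-0.05)] = 0.1800
  C_33 = (0.85)(0.80) − (-0.15)(-0.05) = 0.6725
det(I−A) = Σ_j (I−A)_1j·C_1j = (0.85)(0.4900) + (-0.15)(0.0650) + (-0.20)(0.1375) = 0.37925
adj(I−A) = Cᵀ =
  [ 0.4900   0.1750   0.1900]
  [ 0.0650   0.5650   0.1800]
  [ 0.1375   0.3200   0.6725]
(I − A)⁻¹ = adj(I−A) / det(I−A) ≈
  [   1.2920     0.4614     0.5010]
  [   0.1714     1.4898     0.4746]
  [   0.3626     0.8438     1.7732]
x = (I − A)⁻¹ d = adj(I−A)·d / det(I−A), with det(I−A) = 0.37925:
  x_G = (0.4900·145 + 0.1750·40 + 0.1900·35) / 0.37925 = 84.70 / 0.37925 ≈ 223.3
  x_F = (0.0650·145 + 0.5650·40 + 0.1800·35) / 0.37925 = 38.325 / 0.37925 ≈ 101.1
  x_A = (0.1375·145 + 0.3200·40 + 0.6725·35) / 0.37925 = 56.275 / 0.37925 ≈ 148.4

x_F = 101.1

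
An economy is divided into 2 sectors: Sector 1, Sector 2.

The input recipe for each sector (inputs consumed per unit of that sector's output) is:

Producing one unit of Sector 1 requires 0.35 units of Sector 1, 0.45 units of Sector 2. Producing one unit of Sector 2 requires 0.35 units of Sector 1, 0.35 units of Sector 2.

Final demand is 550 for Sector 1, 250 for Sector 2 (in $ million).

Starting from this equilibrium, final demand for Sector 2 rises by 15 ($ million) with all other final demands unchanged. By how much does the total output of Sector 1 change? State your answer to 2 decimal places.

Δx_1 = 19.81

I − A =
  [   0.65    -0.35]
  [  -0.45     0.65]
det(I−A) = (0.65)(0.65) − (-0.35)(-0.45) = 0.2650
adj(I−A) = [[0.65, 0.35], [0.45, 0.65]]
(I − A)⁻¹ = adj(I−A) / det(I−A) ≈
  [   2.4528     1.3208]
  [   1.6981     2.4528]
Δx = (I − A)⁻¹ Δd with Δd having +15 in the Sector 2 component and 0 elsewhere.
So Δx_1 = L_12 · (+15), where L_12 = adj(I−A)_12 / det(I−A) = 0.35 / 0.2650.
Δx_1 = 0.35 × (+15) / 0.2650 = 5.25 / 0.2650 ≈ 19.81.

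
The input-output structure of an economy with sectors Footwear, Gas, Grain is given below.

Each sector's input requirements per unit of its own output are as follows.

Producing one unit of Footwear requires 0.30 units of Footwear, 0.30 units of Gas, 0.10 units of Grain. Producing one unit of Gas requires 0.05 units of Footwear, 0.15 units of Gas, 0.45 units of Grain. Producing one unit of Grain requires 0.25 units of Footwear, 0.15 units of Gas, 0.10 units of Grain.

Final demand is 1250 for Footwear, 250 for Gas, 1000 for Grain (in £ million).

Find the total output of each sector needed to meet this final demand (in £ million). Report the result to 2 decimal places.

I − A =
  [   0.70    -0.05    -0.25]
  [  -0.30     0.85    -0.15]
  [  -0.10    -0.45     0.90]
Cofactors of I−A, C_ij = (−1)^(i+j)·(minor ij) (rows/columns in the sector order above):
  C_11 = (0.85)(0.90) − (-0.15)(-0.45) = 0.6975
  C_12 = −[(-0.30)(0.90) − (-0.15)(-0.10)] = 0.2850
  C_13 = (-0.30)(-0.45) − (0.85)(-0.10) = 0.2200
  C_21 = −[(-0.05)(0.90) − (-0.25)(-0.45)] = 0.1575
  C_22 = (0.70)(0.90) − (-0.25)(-0.10) = 0.6050
  C_23 = −[(0.70)(-0.45) − (-0.05)(-0.10)] = 0.3200
  C_31 = (-0.05)(-0.15) − (-0.25)(0.85) = 0.2200
  C_32 = −[(0.70)(-0.15) − (-0.25)(-0.30)] = 0.1800
  C_33 = (0.70)(0.85) − (-0.05)(-0.30) = 0.5800
det(I−A) = Σ_j (I−A)_1j·C_1j = (0.70)(0.6975) + (-0.05)(0.2850) + (-0.25)(0.2200) = 0.4190
adj(I−A) = Cᵀ =
  [ 0.6975   0.1575   0.2200]
  [ 0.2850   0.6050   0.1800]
  [ 0.2200   0.3200   0.5800]
(I − A)⁻¹ = adj(I−A) / det(I−A) ≈
  [   1.6647     0.3759     0.5251]
  [   0.6802     1.4439     0.4296]
  [   0.5251     0.7637     1.3842]
x = (I − A)⁻¹ d = adj(I−A)·d / det(I−A), with det(I−A) = 0.4190:
  x_1 = (0.6975·1250 + 0.1575·250 + 0.2200·1000) / 0.4190 = 1131.25 / 0.4190 ≈ 2699.88
  x_2 = (0.2850·1250 + 0.6050·250 + 0.1800·1000) / 0.4190 = 687.50 / 0.4190 ≈ 1640.81
  x_3 = (0.2200·1250 + 0.3200·250 + 0.5800·1000) / 0.4190 = 935.00 / 0.4190 ≈ 2231.50

x_1 = 2699.88, x_2 = 1640.81, x_3 = 2231.50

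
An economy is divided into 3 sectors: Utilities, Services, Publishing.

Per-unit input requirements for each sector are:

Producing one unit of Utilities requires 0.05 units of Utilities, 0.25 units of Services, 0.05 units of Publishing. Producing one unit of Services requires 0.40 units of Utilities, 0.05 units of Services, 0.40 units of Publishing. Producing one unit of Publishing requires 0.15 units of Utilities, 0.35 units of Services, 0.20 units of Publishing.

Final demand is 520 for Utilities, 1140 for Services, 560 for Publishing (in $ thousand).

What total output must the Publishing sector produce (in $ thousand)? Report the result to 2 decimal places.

x_3 = 2046.57

I − A =
  [   0.95    -0.40    -0.15]
  [  -0.25     0.95    -0.35]
  [  -0.05    -0.40     0.80]
Cofactors of I−A, C_ij = (−1)^(i+j)·(minor ij) (rows/columns in the sector order above):
  C_11 = (0.95)(0.80) − (-0.35)(-0.40) = 0.6200
  C_12 = −[(-0.25)(0.80) − (-0.35)(-0.05)] = 0.2175
  C_13 = (-0.25)(-0.40) − (0.95)(-0.05) = 0.1475
  C_21 = −[(-0.40)(0.80) − (-0.15)(-0.40)] = 0.3800
  C_22 = (0.95)(0.80) − (-0.15)(-0.05) = 0.7525
  C_23 = −[(0.95)(-0.40) − (-0.40)(-0.05)] = 0.4000
  C_31 = (-0.40)(-0.35) − (-0.15)(0.95) = 0.2825
  C_32 = −[(0.95)(-0.35) − (-0.15)(-0.25)] = 0.3700
  C_33 = (0.95)(0.95) − (-0.40)(-0.25) = 0.8025
det(I−A) = Σ_j (I−A)_1j·C_1j = (0.95)(0.6200) + (-0.40)(0.2175) + (-0.15)(0.1475) = 0.479875
adj(I−A) = Cᵀ =
  [ 0.6200   0.3800   0.2825]
  [ 0.2175   0.7525   0.3700]
  [ 0.1475   0.4000   0.8025]
(I − A)⁻¹ = adj(I−A) / det(I−A) ≈
  [   1.2920     0.7919     0.5887]
  [   0.4532     1.5681     0.7710]
  [   0.3074     0.8336     1.6723]
x = (I − A)⁻¹ d = adj(I−A)·d / det(I−A), with det(I−A) = 0.479875:
  x_1 = (0.6200·520 + 0.3800·1140 + 0.2825·560) / 0.479875 = 913.80 / 0.479875 ≈ 1904.25
  x_2 = (0.2175·520 + 0.7525·1140 + 0.3700·560) / 0.479875 = 1178.15 / 0.479875 ≈ 2455.12
  x_3 = (0.1475·520 + 0.4000·1140 + 0.8025·560) / 0.479875 = 982.10 / 0.479875 ≈ 2046.57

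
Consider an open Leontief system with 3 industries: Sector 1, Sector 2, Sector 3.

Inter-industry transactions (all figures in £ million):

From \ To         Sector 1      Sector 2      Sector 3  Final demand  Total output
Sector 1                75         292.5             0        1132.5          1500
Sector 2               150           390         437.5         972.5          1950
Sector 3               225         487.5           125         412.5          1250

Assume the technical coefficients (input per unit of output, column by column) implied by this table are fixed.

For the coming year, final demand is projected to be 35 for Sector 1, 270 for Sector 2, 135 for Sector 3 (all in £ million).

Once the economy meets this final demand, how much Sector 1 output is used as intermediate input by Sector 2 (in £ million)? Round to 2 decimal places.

Technical coefficients a_ij = z_ij / X_j:
  a_11 = 75/1500 = 0.05, a_21 = 150/1500 = 0.10, a_31 = 225/1500 = 0.15
  a_12 = 292.5/1950 = 0.15, a_22 = 390/1950 = 0.20, a_32 = 487.5/1950 = 0.25
  a_13 = 0/1250 = 0.00, a_23 = 437.5/1250 = 0.35, a_33 = 125/1250 = 0.10
I − A =
  [   0.95    -0.15     0.00]
  [  -0.10     0.80    -0.35]
  [  -0.15    -0.25     0.90]
Cofactors of I−A, C_ij = (−1)^(i+j)·(minor ij) (rows/columns in the sector order above):
  C_11 = (0.80)(0.90) − (-0.35)(-0.25) = 0.6325
  C_12 = −[(-0.10)(0.90) − (-0.35)(-0.15)] = 0.1425
  C_13 = (-0.10)(-0.25) − (0.80)(-0.15) = 0.1450
  C_21 = −[(-0.15)(0.90) − (0.00)(-0.25)] = 0.1350
  C_22 = (0.95)(0.90) − (0.00)(-0.15) = 0.8550
  C_23 = −[(0.95)(-0.25) − (-0.15)(-0.15)] = 0.2600
  C_31 = (-0.15)(-0.35) − (0.00)(0.80) = 0.0525
  C_32 = −[(0.95)(-0.35) − (0.00)(-0.10)] = 0.3325
  C_33 = (0.95)(0.80) − (-0.15)(-0.10) = 0.7450
det(I−A) = Σ_j (I−A)_1j·C_1j = (0.95)(0.6325) + (-0.15)(0.1425) + (0.00)(0.1450) = 0.5795
adj(I−A) = Cᵀ =
  [ 0.6325   0.1350   0.0525]
  [ 0.1425   0.8550   0.3325]
  [ 0.1450   0.2600   0.7450]
(I − A)⁻¹ = adj(I−A) / det(I−A) ≈
  [   1.0915     0.2330     0.0906]
  [   0.2459     1.4754     0.5738]
  [   0.2502     0.4487     1.2856]
First solve x = (I − A)⁻¹ d = adj(I−A)·d / det(I−A); in particular x_2 = (0.1425·35 + 0.8550·270 + 0.3325·135) / 0.5795 = 280.725 / 0.5795 ≈ 484.4262.
Intermediate flow from 1 to 2: z_12 = a_12 · x_2 = 0.15 × 280.725 / 0.5795 = 42.10875 / 0.5795 ≈ 72.66.

z_12 = 72.66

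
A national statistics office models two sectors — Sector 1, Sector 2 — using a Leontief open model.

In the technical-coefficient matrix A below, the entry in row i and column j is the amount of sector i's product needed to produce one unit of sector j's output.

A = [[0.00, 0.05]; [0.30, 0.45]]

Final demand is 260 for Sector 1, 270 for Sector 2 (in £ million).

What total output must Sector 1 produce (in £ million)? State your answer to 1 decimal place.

x_1 = 292.5

I − A =
  [   1.00    -0.05]
  [  -0.30     0.55]
det(I−A) = (1.00)(0.55) − (-0.05)(-0.30) = 0.5350
adj(I−A) = [[0.55, 0.05], [0.30, 1.00]]
(I − A)⁻¹ = adj(I−A) / det(I−A) ≈
  [   1.0280     0.0935]
  [   0.5607     1.8692]
x = (I − A)⁻¹ d = adj(I−A)·d / det(I−A), with det(I−A) = 0.5350:
  x_1 = (0.55·260 + 0.05·270) / 0.5350 = 156.50 / 0.5350 ≈ 292.5
  x_2 = (0.30·260 + 1.00·270) / 0.5350 = 348.00 / 0.5350 ≈ 650.5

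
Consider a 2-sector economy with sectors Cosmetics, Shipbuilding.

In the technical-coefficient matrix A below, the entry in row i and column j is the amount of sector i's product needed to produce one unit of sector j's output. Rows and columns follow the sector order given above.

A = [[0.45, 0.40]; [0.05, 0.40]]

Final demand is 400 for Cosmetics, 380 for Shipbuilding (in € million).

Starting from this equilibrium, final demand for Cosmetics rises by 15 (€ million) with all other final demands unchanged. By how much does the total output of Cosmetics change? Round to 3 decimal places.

Δx_C = 29.032

I − A =
  [   0.55    -0.40]
  [  -0.05     0.60]
det(I−A) = (0.55)(0.60) − (-0.40)(-0.05) = 0.3100
adj(I−A) = [[0.60, 0.40], [0.05, 0.55]]
(I − A)⁻¹ = adj(I−A) / det(I−A) ≈
  [   1.9355     1.2903]
  [   0.1613     1.7742]
Δx = (I − A)⁻¹ Δd with Δd having +15 in the Cosmetics component and 0 elsewhere.
So Δx_C = L_CC · (+15), where L_CC = adj(I−A)_CC / det(I−A) = 0.60 / 0.3100.
Δx_C = 0.60 × (+15) / 0.3100 = 9.00 / 0.3100 ≈ 29.032.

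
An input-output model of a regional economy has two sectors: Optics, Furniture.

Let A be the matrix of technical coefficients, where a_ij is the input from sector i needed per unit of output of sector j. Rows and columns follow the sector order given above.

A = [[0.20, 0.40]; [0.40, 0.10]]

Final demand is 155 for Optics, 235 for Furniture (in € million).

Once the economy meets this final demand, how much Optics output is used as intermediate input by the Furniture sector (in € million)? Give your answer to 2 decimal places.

z_OF = 178.57

I − A =
  [   0.80    -0.40]
  [  -0.40     0.90]
det(I−A) = (0.80)(0.90) − (-0.40)(-0.40) = 0.5600
adj(I−A) = [[0.90, 0.40], [0.40, 0.80]]
(I − A)⁻¹ = adj(I−A) / det(I−A) ≈
  [   1.6071     0.7143]
  [   0.7143     1.4286]
First solve x = (I − A)⁻¹ d = adj(I−A)·d / det(I−A); in particular x_F = (0.40·155 + 0.80·235) / 0.5600 = 250.00 / 0.5600 ≈ 446.4286.
Intermediate flow from O to F: z_OF = a_OF · x_F = 0.40 × 250.00 / 0.5600 = 100.00 / 0.5600 ≈ 178.57.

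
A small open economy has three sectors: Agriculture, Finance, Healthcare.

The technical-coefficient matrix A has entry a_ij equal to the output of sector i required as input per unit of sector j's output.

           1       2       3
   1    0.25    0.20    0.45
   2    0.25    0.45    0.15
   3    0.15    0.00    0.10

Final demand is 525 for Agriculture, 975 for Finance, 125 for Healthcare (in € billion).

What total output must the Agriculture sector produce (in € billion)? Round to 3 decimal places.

x_1 = 1651.515

I − A =
  [   0.75    -0.20    -0.45]
  [  -0.25     0.55    -0.15]
  [  -0.15     0.00     0.90]
Cofactors of I−A, C_ij = (−1)^(i+j)·(minor ij) (rows/columns in the sector order above):
  C_11 = (0.55)(0.90) − (-0.15)(0.00) = 0.4950
  C_12 = −[(-0.25)(0.90) − (-0.15)(-0.15)] = 0.2475
  C_13 = (-0.25)(0.00) − (0.55)(-0.15) = 0.0825
  C_21 = −[(-0.20)(0.90) − (-0.45)(0.00)] = 0.1800
  C_22 = (0.75)(0.90) − (-0.45)(-0.15) = 0.6075
  C_23 = −[(0.75)(0.00) − (-0.20)(-0.15)] = 0.0300
  C_31 = (-0.20)(-0.15) − (-0.45)(0.55) = 0.2775
  C_32 = −[(0.75)(-0.15) − (-0.45)(-0.25)] = 0.2250
  C_33 = (0.75)(0.55) − (-0.20)(-0.25) = 0.3625
det(I−A) = Σ_j (I−A)_1j·C_1j = (0.75)(0.4950) + (-0.20)(0.2475) + (-0.45)(0.0825) = 0.284625
adj(I−A) = Cᵀ =
  [ 0.4950   0.1800   0.2775]
  [ 0.2475   0.6075   0.2250]
  [ 0.0825   0.0300   0.3625]
(I − A)⁻¹ = adj(I−A) / det(I−A) ≈
  [   1.7391     0.6324     0.9750]
  [   0.8696     2.1344     0.7905]
  [   0.2899     0.1054     1.2736]
x = (I − A)⁻¹ d = adj(I−A)·d / det(I−A), with det(I−A) = 0.284625:
  x_1 = (0.4950·525 + 0.1800·975 + 0.2775·125) / 0.284625 = 470.0625 / 0.284625 ≈ 1651.515
  x_2 = (0.2475·525 + 0.6075·975 + 0.2250·125) / 0.284625 = 750.375 / 0.284625 ≈ 2636.364
  x_3 = (0.0825·525 + 0.0300·975 + 0.3625·125) / 0.284625 = 117.875 / 0.284625 ≈ 414.141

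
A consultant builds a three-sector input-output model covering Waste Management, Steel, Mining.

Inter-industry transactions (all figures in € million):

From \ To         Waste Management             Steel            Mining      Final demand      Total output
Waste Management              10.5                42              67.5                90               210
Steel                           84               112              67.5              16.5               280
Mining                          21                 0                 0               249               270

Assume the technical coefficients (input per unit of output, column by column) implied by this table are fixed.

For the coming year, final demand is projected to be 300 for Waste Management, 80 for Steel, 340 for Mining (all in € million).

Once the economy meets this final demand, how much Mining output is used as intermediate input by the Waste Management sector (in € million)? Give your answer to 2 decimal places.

z_31 = 52.06

Technical coefficients a_ij = z_ij / X_j:
  a_11 = 10.5/210 = 0.05, a_21 = 84/210 = 0.40, a_31 = 21/210 = 0.10
  a_12 = 42/280 = 0.15, a_22 = 112/280 = 0.40, a_32 = 0/280 = 0.00
  a_13 = 67.5/270 = 0.25, a_23 = 67.5/270 = 0.25, a_33 = 0/270 = 0.00
I − A =
  [   0.95    -0.15    -0.25]
  [  -0.40     0.60    -0.25]
  [  -0.10     0.00     1.00]
Cofactors of I−A, C_ij = (−1)^(i+j)·(minor ij) (rows/columns in the sector order above):
  C_11 = (0.60)(1.00) − (-0.25)(0.00) = 0.6000
  C_12 = −[(-0.40)(1.00) − (-0.25)(-0.10)] = 0.4250
  C_13 = (-0.40)(0.00) − (0.60)(-0.10) = 0.0600
  C_21 = −[(-0.15)(1.00) − (-0.25)(0.00)] = 0.1500
  C_22 = (0.95)(1.00) − (-0.25)(-0.10) = 0.9250
  C_23 = −[(0.95)(0.00) − (-0.15)(-0.10)] = 0.0150
  C_31 = (-0.15)(-0.25) − (-0.25)(0.60) = 0.1875
  C_32 = −[(0.95)(-0.25) − (-0.25)(-0.40)] = 0.3375
  C_33 = (0.95)(0.60) − (-0.15)(-0.40) = 0.5100
det(I−A) = Σ_j (I−A)_1j·C_1j = (0.95)(0.6000) + (-0.15)(0.4250) + (-0.25)(0.0600) = 0.49125
adj(I−A) = Cᵀ =
  [ 0.6000   0.1500   0.1875]
  [ 0.4250   0.9250   0.3375]
  [ 0.0600   0.0150   0.5100]
(I − A)⁻¹ = adj(I−A) / det(I−A) ≈
  [   1.2214     0.3053     0.3817]
  [   0.8651     1.8830     0.6870]
  [   0.1221     0.0305     1.0382]
First solve x = (I − A)⁻¹ d = adj(I−A)·d / det(I−A); in particular x_1 = (0.6000·300 + 0.1500·80 + 0.1875·340) / 0.49125 = 255.75 / 0.49125 ≈ 520.6107.
Intermediate flow from 3 to 1: z_31 = a_31 · x_1 = 0.10 × 255.75 / 0.49125 = 25.575 / 0.49125 ≈ 52.06.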